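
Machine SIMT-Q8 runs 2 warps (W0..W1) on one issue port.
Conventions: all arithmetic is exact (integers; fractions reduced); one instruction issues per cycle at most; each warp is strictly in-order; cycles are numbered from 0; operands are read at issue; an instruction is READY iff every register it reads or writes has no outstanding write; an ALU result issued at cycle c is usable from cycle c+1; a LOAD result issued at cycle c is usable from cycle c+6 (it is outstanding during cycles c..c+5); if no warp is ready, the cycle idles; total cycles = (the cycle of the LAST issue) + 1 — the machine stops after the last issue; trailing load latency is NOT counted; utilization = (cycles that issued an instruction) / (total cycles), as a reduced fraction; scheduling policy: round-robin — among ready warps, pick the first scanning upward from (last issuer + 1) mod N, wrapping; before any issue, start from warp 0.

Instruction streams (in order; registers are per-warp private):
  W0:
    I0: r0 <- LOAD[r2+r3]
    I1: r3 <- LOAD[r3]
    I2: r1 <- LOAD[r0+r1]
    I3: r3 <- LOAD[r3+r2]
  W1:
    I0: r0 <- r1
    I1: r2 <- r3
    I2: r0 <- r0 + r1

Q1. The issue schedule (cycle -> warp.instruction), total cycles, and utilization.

cycle 0: W0.I0
cycle 1: W1.I0
cycle 2: W0.I1
cycle 3: W1.I1
cycle 4: W1.I2
cycle 5: idle
cycle 6: W0.I2
cycle 7: idle
cycle 8: W0.I3

Answer: 9 cycles, utilization 7/9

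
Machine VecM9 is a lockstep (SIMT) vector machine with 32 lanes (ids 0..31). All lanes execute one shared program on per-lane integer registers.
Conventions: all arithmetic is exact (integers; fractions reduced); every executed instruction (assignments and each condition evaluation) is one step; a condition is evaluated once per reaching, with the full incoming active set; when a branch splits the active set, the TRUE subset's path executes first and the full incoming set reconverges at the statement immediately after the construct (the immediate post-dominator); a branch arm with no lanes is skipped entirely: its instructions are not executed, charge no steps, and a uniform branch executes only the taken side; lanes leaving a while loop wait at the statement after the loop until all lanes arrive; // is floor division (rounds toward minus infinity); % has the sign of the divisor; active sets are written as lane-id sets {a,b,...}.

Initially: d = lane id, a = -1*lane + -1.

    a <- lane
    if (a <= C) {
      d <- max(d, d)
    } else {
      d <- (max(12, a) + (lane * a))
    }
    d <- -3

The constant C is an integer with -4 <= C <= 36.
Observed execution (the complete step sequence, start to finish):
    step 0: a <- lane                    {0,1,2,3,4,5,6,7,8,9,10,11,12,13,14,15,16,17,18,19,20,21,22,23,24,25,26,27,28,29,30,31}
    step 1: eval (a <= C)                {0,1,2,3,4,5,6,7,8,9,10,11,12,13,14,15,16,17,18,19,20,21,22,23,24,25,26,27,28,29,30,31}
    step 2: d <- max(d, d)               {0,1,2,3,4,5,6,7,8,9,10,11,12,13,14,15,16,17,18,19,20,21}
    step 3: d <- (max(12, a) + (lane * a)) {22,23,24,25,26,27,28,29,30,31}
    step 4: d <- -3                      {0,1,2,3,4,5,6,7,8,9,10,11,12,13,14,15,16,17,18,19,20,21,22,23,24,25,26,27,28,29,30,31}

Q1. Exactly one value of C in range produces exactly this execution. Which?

Answer: C = 21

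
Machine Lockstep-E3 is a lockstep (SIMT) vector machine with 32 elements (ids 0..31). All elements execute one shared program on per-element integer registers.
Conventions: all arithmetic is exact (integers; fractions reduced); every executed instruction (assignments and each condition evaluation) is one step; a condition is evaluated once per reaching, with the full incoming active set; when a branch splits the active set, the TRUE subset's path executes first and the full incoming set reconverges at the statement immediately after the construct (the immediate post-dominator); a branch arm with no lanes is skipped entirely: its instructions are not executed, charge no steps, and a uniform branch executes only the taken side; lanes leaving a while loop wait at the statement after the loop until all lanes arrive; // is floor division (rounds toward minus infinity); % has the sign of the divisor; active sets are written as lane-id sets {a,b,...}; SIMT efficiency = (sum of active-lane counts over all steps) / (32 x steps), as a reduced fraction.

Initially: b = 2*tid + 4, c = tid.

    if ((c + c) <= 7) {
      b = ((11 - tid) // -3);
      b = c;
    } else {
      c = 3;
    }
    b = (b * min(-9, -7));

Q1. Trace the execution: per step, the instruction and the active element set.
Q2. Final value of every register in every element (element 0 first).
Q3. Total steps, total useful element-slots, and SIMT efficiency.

step 0: eval ((c + c) <= 7)          {0,1,2,3,4,5,6,7,8,9,10,11,12,13,14,15,16,17,18,19,20,21,22,23,24,25,26,27,28,29,30,31}
step 1: b <- ((11 - tid) // -3)      {0,1,2,3}
step 2: b <- c                       {0,1,2,3}
step 3: c <- 3                       {4,5,6,7,8,9,10,11,12,13,14,15,16,17,18,19,20,21,22,23,24,25,26,27,28,29,30,31}
step 4: b <- (b * min(-9, -7))       {0,1,2,3,4,5,6,7,8,9,10,11,12,13,14,15,16,17,18,19,20,21,22,23,24,25,26,27,28,29,30,31}

Answer: 5 steps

b: 0,-9,-18,-27,-108,-126,-144,-162,-180,-198,-216,-234,-252,-270,-288,-306,-324,-342,-360,-378,-396,-414,-432,-450,-468,-486,-504,-522,-540,-558,-576,-594
c: 0,1,2,3,3,3,3,3,3,3,3,3,3,3,3,3,3,3,3,3,3,3,3,3,3,3,3,3,3,3,3,3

steps = 5; useful = 100; efficiency = 100/160 = 5/8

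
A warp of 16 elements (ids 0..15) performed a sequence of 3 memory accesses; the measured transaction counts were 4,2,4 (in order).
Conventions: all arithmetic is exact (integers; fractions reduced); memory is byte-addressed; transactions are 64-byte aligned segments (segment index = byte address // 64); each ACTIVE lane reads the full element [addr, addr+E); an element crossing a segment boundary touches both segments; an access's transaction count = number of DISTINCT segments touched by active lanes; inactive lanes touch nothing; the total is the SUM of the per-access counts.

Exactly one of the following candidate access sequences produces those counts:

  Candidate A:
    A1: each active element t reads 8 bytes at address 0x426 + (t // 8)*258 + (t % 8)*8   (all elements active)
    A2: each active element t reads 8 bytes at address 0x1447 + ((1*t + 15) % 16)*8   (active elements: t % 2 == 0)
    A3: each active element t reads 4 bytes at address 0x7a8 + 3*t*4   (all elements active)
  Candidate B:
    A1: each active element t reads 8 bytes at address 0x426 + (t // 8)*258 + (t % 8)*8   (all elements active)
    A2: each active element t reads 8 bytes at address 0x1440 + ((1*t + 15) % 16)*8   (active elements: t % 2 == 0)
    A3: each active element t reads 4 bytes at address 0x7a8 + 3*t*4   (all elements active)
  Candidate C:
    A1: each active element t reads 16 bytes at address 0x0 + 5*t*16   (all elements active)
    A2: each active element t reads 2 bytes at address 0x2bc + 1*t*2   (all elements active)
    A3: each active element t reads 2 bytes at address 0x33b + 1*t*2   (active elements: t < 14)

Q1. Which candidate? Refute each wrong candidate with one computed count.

A: A2 gives 3 transactions, not 2
C: A1 gives 16 transactions, not 4
B: all counts match (4,2,4)

Answer: B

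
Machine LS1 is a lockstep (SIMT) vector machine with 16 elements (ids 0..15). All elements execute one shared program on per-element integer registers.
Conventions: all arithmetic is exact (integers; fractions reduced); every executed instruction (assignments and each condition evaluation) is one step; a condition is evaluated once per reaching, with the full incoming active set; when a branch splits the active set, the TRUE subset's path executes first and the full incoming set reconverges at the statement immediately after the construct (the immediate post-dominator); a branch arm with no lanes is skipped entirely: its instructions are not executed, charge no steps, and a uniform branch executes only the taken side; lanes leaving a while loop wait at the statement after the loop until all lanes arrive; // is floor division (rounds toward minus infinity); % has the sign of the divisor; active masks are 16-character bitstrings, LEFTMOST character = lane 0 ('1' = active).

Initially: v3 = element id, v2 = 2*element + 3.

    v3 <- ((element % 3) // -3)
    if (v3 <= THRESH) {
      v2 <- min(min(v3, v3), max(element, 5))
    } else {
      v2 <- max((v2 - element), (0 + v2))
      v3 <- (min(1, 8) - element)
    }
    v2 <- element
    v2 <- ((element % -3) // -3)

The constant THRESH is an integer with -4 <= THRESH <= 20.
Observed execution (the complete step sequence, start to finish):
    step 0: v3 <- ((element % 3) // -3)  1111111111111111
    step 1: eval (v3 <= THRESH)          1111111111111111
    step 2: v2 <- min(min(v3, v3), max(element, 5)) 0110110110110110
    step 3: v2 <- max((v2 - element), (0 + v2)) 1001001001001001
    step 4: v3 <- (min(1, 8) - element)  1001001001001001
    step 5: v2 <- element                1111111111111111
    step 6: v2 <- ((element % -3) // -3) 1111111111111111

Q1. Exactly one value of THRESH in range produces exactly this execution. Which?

Answer: THRESH = -1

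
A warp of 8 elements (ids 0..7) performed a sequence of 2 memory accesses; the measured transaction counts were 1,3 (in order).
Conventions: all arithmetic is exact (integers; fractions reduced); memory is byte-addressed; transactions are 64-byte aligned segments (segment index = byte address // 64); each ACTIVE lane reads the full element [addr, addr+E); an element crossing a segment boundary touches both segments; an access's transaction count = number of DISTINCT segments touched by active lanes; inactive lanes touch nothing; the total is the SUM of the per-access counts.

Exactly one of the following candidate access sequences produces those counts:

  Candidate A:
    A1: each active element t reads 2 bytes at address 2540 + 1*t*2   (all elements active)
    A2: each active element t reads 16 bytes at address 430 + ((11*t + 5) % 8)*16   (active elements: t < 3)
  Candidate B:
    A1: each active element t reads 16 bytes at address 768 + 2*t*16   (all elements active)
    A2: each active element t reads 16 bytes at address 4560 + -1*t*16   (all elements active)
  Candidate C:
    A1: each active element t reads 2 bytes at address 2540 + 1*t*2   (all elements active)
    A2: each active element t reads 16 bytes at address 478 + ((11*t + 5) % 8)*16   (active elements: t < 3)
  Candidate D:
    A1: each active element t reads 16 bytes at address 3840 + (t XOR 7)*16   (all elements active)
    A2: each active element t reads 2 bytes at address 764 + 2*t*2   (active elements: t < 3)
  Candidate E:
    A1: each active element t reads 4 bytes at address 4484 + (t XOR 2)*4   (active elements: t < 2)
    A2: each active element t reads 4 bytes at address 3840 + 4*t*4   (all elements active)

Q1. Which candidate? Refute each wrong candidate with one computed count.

B: A1 gives 4 transactions, not 1
C: A2 gives 2 transactions, not 3
D: A1 gives 2 transactions, not 1
E: A2 gives 2 transactions, not 3
A: all counts match (1,3)

Answer: A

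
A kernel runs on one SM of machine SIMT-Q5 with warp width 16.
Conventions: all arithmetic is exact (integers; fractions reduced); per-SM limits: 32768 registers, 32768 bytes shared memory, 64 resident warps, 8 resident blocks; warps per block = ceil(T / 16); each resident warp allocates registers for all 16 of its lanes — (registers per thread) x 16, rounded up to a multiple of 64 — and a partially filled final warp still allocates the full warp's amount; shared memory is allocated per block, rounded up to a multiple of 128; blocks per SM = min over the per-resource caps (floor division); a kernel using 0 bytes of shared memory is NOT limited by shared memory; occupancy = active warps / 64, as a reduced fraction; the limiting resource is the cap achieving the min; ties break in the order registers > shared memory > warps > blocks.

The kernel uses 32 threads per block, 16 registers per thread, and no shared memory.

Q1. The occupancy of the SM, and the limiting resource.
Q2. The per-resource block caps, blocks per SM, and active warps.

Answer: occupancy 1/4, limited by blocks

registers: 64 blocks
shared memory: no limit (kernel uses none)
warps: 32 blocks
blocks: 8 blocks

Answer: 8 blocks, 16 active warps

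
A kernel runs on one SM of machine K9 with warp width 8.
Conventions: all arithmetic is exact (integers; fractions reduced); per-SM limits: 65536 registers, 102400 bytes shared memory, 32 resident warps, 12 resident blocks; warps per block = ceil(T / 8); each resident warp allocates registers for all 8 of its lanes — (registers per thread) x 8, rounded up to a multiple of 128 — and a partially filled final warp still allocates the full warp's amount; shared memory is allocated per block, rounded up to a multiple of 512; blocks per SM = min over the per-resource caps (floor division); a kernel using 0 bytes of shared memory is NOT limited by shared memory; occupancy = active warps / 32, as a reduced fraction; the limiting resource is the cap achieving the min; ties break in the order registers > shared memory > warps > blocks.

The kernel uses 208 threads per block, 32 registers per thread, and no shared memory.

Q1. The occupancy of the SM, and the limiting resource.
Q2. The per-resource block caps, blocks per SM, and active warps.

Answer: occupancy 13/16, limited by warps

registers: 9 blocks
shared memory: no limit (kernel uses none)
warps: 1 block
blocks: 12 blocks

Answer: 1 block, 26 active warps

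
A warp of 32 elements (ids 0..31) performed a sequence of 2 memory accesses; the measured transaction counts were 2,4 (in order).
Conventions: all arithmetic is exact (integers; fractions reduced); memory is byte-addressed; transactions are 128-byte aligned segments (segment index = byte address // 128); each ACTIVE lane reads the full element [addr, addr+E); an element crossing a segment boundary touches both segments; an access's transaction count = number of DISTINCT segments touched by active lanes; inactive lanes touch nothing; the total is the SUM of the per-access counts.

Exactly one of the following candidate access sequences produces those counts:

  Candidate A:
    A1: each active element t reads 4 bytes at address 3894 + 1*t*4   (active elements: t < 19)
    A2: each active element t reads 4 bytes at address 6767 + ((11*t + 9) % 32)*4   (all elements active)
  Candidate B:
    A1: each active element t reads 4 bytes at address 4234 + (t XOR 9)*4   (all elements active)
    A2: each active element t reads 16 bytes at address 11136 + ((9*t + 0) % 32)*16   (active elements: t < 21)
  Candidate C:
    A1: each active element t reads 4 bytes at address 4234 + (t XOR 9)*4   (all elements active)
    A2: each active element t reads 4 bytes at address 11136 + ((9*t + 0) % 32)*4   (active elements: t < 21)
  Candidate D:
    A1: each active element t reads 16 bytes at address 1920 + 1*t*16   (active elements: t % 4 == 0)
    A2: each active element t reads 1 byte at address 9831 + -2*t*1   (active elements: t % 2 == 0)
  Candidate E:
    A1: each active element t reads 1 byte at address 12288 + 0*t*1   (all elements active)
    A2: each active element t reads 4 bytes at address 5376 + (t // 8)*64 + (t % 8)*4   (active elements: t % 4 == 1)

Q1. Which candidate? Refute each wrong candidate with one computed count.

A: A2 gives 2 transactions, not 4
C: A2 gives 1 transaction, not 4
D: A1 gives 4 transactions, not 2
E: A1 gives 1 transaction, not 2
B: all counts match (2,4)

Answer: B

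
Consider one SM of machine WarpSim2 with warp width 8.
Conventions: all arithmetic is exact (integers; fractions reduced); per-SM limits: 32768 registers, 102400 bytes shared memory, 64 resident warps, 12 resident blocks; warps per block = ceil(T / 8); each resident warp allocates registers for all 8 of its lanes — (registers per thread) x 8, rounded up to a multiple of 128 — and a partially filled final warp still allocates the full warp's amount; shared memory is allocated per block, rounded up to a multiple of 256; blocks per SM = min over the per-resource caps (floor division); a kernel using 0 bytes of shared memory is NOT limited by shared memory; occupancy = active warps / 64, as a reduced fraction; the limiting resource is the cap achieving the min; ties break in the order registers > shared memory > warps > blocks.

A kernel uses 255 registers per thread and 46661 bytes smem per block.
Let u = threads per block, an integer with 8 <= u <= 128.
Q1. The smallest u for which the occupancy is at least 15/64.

Answer: u = 57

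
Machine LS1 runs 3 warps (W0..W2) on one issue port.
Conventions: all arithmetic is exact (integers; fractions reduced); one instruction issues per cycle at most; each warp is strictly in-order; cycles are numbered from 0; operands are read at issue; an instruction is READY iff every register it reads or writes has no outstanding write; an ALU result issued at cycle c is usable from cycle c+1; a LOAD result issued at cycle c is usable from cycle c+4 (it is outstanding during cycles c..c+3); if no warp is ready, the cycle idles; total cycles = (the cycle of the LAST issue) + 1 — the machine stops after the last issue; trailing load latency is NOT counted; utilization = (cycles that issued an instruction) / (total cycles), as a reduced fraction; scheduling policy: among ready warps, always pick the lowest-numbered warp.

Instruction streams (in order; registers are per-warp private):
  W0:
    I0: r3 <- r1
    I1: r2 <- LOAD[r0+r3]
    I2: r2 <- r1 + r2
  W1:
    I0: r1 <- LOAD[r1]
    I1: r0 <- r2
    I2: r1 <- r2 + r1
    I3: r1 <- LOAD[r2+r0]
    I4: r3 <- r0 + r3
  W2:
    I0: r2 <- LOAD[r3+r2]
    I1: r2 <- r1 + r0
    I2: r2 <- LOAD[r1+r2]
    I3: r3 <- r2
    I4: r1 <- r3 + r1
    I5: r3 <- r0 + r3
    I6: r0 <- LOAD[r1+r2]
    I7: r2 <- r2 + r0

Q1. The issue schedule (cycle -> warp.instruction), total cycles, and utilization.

cycle 0: W0.I0
cycle 1: W0.I1
cycle 2: W1.I0
cycle 3: W1.I1
cycle 4: W2.I0
cycle 5: W0.I2
cycle 6: W1.I2
cycle 7: W1.I3
cycle 8: W1.I4
cycle 9: W2.I1
cycle 10: W2.I2
cycle 11: idle
cycle 12: idle
cycle 13: idle
cycle 14: W2.I3
cycle 15: W2.I4
cycle 16: W2.I5
cycle 17: W2.I6
cycle 18: idle
cycle 19: idle
cycle 20: idle
cycle 21: W2.I7

Answer: 22 cycles, utilization 8/11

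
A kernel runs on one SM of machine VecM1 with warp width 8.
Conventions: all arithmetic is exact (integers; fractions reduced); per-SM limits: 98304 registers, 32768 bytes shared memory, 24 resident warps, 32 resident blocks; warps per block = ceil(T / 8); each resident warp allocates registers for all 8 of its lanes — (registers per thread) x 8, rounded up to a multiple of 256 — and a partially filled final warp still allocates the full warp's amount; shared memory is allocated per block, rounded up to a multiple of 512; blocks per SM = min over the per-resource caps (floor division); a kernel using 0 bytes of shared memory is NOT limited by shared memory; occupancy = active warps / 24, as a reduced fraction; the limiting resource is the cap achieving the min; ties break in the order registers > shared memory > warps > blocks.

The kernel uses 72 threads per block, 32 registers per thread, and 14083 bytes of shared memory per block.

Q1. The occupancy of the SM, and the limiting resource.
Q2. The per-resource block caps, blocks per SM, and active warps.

Answer: occupancy 3/4, limited by shared memory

registers: 42 blocks
shared memory: 2 blocks
warps: 2 blocks
blocks: 32 blocks

Answer: 2 blocks, 18 active warps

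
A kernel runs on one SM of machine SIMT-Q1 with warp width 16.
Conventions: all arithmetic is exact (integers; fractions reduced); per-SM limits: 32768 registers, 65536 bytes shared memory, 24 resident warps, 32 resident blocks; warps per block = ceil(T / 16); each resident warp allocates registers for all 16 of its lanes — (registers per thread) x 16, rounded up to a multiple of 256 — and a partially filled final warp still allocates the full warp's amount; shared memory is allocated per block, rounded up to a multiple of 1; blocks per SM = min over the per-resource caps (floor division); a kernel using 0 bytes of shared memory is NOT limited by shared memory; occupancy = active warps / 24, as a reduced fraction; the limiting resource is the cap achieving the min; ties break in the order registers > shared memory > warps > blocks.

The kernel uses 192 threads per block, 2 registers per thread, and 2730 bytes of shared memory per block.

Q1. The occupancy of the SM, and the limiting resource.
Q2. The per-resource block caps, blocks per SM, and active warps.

Answer: occupancy 1, limited by warps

registers: 10 blocks
shared memory: 24 blocks
warps: 2 blocks
blocks: 32 blocks

Answer: 2 blocks, 24 active warps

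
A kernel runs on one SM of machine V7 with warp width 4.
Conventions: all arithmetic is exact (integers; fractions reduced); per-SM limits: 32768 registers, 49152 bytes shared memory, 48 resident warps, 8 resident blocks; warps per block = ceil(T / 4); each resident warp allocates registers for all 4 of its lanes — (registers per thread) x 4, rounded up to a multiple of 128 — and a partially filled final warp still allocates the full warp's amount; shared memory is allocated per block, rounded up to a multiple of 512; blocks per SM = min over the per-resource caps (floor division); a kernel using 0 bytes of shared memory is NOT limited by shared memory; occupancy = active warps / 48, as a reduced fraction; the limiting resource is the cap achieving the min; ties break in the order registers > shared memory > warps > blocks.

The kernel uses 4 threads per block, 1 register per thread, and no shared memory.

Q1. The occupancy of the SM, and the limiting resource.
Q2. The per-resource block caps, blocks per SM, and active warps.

Answer: occupancy 1/6, limited by blocks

registers: 256 blocks
shared memory: no limit (kernel uses none)
warps: 48 blocks
blocks: 8 blocks

Answer: 8 blocks, 8 active warps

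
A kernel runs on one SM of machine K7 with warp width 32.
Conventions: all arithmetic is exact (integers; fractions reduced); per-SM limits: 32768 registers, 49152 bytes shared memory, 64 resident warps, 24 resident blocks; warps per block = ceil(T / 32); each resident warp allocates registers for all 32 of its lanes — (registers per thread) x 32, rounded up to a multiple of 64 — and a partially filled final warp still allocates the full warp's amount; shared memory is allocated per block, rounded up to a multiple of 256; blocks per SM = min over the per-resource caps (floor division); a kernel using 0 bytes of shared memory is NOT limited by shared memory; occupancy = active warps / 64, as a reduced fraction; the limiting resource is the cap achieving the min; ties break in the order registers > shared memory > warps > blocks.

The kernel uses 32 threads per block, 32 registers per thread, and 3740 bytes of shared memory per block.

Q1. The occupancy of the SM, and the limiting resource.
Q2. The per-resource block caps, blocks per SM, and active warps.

Answer: occupancy 3/16, limited by shared memory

registers: 32 blocks
shared memory: 12 blocks
warps: 64 blocks
blocks: 24 blocks

Answer: 12 blocks, 12 active warps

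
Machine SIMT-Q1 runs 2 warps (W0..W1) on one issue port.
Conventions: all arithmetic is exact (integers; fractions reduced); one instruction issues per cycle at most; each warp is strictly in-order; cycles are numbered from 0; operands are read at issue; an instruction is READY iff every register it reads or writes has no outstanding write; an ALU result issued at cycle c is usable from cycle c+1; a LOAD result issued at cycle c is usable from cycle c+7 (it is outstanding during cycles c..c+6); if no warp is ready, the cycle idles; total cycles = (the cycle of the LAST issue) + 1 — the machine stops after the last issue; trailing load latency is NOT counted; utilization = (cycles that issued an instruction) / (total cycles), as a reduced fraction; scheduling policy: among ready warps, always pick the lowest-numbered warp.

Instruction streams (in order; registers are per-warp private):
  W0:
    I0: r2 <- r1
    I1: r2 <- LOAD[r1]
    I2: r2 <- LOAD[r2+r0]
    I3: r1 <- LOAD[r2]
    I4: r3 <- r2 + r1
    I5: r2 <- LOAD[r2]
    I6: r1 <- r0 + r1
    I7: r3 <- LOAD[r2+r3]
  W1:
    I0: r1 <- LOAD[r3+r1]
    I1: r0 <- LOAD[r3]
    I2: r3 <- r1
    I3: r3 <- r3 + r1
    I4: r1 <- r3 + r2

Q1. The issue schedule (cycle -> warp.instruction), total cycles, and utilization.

cycle 0: W0.I0
cycle 1: W0.I1
cycle 2: W1.I0
cycle 3: W1.I1
cycle 4: idle
cycle 5: idle
cycle 6: idle
cycle 7: idle
cycle 8: W0.I2
cycle 9: W1.I2
cycle 10: W1.I3
cycle 11: W1.I4
cycle 12: idle
cycle 13: idle
cycle 14: idle
cycle 15: W0.I3
cycle 16: idle
cycle 17: idle
cycle 18: idle
cycle 19: idle
cycle 20: idle
cycle 21: idle
cycle 22: W0.I4
cycle 23: W0.I5
cycle 24: W0.I6
cycle 25: idle
cycle 26: idle
cycle 27: idle
cycle 28: idle
cycle 29: idle
cycle 30: W0.I7

Answer: 31 cycles, utilization 13/31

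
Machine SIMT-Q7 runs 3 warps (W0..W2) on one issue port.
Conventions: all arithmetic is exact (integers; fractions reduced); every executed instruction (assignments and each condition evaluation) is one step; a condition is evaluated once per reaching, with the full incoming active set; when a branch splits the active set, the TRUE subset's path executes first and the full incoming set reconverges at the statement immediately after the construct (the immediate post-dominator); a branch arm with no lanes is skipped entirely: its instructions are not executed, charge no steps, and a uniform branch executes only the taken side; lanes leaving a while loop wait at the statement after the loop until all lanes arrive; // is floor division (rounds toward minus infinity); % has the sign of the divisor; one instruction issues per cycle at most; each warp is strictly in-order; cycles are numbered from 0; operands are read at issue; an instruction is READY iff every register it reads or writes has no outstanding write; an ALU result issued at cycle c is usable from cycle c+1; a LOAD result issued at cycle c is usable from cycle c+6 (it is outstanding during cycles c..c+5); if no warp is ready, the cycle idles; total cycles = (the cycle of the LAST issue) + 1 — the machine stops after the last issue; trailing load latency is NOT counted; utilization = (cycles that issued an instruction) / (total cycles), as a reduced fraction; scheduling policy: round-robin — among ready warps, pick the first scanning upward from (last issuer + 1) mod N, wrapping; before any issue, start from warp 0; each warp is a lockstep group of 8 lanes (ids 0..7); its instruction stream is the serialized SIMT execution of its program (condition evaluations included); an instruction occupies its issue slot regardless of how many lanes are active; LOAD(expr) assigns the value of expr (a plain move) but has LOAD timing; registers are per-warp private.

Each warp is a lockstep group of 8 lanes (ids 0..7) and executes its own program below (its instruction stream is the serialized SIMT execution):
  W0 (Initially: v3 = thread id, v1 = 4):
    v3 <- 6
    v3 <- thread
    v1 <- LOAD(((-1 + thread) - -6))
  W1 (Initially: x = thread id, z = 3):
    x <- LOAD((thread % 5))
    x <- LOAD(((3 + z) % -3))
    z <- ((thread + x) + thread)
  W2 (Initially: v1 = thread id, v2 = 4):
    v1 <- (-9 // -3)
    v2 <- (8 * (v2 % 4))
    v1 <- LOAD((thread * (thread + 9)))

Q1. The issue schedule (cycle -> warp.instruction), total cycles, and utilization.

cycle 0: W0.I0
cycle 1: W1.I0
cycle 2: W2.I0
cycle 3: W0.I1
cycle 4: W2.I1
cycle 5: W0.I2
cycle 6: W2.I2
cycle 7: W1.I1
cycle 8: idle
cycle 9: idle
cycle 10: idle
cycle 11: idle
cycle 12: idle
cycle 13: W1.I2

Answer: 14 cycles, utilization 9/14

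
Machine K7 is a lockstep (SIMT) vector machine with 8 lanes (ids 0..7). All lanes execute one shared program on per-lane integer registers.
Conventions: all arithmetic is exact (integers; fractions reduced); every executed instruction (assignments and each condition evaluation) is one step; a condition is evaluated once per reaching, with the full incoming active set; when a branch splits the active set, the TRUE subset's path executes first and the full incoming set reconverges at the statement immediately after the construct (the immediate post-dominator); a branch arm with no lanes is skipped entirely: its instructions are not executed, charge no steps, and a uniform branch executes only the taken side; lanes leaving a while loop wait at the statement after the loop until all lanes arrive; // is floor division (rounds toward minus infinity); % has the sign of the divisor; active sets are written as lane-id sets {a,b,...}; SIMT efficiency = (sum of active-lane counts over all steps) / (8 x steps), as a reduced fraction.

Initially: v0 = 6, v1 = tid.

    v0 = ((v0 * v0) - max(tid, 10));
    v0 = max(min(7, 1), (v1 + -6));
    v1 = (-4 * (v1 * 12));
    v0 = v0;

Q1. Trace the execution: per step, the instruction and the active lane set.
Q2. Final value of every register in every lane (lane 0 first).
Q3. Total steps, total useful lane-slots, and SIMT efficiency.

step 0: v0 <- ((v0 * v0) - max(tid, 10)) {0,1,2,3,4,5,6,7}
step 1: v0 <- max(min(7, 1), (v1 + -6)) {0,1,2,3,4,5,6,7}
step 2: v1 <- (-4 * (v1 * 12))       {0,1,2,3,4,5,6,7}
step 3: v0 <- v0                     {0,1,2,3,4,5,6,7}

Answer: 4 steps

v0: 1,1,1,1,1,1,1,1
v1: 0,-48,-96,-144,-192,-240,-288,-336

steps = 4; useful = 32; efficiency = 32/32 = 1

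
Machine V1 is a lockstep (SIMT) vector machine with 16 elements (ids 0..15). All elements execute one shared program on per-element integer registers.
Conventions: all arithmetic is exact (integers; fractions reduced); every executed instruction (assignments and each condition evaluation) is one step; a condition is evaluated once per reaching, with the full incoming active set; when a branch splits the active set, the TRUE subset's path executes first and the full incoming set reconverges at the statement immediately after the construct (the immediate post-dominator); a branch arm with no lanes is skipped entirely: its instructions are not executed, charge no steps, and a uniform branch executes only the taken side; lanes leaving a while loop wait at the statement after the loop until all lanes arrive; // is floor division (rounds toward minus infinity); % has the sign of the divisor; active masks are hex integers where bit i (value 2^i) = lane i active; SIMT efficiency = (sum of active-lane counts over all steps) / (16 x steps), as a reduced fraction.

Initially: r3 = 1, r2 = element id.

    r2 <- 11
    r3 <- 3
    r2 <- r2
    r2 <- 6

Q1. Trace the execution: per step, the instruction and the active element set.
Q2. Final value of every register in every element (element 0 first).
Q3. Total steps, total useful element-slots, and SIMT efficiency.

step 0: r2 <- 11                     0xffff
step 1: r3 <- 3                      0xffff
step 2: r2 <- r2                     0xffff
step 3: r2 <- 6                      0xffff

Answer: 4 steps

r3: 3,3,3,3,3,3,3,3,3,3,3,3,3,3,3,3
r2: 6,6,6,6,6,6,6,6,6,6,6,6,6,6,6,6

steps = 4; useful = 64; efficiency = 64/64 = 1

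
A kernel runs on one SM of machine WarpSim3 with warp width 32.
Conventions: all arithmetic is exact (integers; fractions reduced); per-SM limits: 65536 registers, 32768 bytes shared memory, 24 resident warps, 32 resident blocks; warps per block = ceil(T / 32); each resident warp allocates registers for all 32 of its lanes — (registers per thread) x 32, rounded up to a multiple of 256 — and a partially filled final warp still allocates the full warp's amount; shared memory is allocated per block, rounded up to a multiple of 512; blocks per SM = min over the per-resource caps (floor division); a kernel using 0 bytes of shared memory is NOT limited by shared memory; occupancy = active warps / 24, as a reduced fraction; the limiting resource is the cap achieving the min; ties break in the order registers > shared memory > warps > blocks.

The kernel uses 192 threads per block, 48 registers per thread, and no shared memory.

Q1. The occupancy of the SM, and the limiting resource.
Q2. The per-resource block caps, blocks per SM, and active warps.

Answer: occupancy 1, limited by warps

registers: 7 blocks
shared memory: no limit (kernel uses none)
warps: 4 blocks
blocks: 32 blocks

Answer: 4 blocks, 24 active warps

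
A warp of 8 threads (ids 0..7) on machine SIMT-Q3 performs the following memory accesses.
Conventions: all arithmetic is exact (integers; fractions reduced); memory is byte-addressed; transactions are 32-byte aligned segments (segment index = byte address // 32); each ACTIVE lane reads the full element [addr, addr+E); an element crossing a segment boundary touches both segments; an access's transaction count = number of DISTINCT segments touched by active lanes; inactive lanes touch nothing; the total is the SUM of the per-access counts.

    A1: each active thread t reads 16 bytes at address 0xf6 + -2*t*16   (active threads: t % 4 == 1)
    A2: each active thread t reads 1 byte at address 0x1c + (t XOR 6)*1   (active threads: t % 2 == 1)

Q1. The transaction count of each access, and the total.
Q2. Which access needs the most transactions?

A1: 4 transactions
A2: 2 transactions

Answer: 4,2; total 6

Answer: A1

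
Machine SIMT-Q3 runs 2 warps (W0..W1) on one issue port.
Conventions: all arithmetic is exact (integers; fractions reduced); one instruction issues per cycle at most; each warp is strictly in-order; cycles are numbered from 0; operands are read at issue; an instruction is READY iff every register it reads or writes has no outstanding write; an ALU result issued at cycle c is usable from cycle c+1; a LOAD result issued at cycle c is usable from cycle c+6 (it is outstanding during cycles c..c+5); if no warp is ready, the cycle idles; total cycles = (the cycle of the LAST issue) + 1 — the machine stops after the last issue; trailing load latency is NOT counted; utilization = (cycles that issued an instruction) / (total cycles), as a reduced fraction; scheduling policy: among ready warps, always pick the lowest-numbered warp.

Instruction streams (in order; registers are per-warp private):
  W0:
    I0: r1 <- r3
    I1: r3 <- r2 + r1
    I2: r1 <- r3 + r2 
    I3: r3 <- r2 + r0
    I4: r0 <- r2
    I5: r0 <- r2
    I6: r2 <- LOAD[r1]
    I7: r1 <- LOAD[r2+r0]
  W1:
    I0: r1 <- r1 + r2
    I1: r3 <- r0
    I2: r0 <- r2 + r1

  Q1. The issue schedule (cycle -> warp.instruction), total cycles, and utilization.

cycle 0: W0.I0
cycle 1: W0.I1
cycle 2: W0.I2
cycle 3: W0.I3
cycle 4: W0.I4
cycle 5: W0.I5
cycle 6: W0.I6
cycle 7: W1.I0
cycle 8: W1.I1
cycle 9: W1.I2
cycle 10: idle
cycle 11: idle
cycle 12: W0.I7

Answer: 13 cycles, utilization 11/13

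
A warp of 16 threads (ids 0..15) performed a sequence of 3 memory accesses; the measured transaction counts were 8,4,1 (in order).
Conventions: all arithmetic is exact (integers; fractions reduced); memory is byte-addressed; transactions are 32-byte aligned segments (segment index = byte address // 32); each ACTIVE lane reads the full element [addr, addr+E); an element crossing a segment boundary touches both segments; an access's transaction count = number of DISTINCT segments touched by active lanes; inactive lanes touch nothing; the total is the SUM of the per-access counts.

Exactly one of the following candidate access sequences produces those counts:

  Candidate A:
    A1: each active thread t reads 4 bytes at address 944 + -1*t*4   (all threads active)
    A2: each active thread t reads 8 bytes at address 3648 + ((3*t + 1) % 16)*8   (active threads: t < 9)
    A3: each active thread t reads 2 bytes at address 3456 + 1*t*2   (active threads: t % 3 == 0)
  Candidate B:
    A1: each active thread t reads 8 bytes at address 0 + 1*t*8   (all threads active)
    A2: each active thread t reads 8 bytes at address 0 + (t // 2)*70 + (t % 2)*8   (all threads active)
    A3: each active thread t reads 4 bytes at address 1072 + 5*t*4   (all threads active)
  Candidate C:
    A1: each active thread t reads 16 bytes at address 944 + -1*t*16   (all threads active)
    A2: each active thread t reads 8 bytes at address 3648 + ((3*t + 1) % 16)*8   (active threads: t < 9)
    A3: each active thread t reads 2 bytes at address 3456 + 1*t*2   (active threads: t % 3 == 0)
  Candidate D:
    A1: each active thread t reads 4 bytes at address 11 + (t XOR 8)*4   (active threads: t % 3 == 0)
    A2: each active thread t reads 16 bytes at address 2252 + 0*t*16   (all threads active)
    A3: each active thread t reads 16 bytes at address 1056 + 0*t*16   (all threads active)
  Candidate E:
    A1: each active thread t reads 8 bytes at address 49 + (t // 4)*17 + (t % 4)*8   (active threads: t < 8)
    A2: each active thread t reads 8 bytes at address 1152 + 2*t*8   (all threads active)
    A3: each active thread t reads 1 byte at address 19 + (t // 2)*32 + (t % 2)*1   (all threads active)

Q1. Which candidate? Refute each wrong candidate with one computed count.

A: A1 gives 3 transactions, not 8
B: A1 gives 4 transactions, not 8
D: A1 gives 3 transactions, not 8
E: A1 gives 3 transactions, not 8
C: all counts match (8,4,1)

Answer: C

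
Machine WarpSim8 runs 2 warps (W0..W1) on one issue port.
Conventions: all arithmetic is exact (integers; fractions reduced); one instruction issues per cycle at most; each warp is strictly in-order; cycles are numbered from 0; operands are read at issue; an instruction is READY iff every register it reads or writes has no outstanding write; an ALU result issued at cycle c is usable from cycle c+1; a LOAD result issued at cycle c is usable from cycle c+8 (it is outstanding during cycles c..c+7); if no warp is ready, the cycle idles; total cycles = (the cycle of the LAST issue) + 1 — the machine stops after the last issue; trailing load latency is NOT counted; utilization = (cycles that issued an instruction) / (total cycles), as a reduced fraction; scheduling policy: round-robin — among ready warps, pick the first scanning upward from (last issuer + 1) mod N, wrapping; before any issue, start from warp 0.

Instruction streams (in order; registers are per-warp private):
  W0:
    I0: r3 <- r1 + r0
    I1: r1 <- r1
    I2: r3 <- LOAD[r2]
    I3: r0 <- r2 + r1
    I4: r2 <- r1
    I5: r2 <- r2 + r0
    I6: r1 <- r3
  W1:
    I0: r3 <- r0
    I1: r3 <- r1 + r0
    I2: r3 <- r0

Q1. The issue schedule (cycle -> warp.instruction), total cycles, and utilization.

cycle 0: W0.I0
cycle 1: W1.I0
cycle 2: W0.I1
cycle 3: W1.I1
cycle 4: W0.I2
cycle 5: W1.I2
cycle 6: W0.I3
cycle 7: W0.I4
cycle 8: W0.I5
cycle 9: idle
cycle 10: idle
cycle 11: idle
cycle 12: W0.I6

Answer: 13 cycles, utilization 10/13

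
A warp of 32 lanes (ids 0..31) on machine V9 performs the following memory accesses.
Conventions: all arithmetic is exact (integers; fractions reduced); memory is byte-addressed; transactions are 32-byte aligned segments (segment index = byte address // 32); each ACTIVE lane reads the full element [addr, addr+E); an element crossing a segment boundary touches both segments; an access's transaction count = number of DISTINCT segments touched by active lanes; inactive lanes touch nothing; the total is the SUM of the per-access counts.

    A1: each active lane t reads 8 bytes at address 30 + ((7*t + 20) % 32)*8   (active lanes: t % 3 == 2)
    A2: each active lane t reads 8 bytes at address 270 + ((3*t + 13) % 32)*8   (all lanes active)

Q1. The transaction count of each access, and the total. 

A1: 6 transactions
A2: 9 transactions

Answer: 6,9; total 15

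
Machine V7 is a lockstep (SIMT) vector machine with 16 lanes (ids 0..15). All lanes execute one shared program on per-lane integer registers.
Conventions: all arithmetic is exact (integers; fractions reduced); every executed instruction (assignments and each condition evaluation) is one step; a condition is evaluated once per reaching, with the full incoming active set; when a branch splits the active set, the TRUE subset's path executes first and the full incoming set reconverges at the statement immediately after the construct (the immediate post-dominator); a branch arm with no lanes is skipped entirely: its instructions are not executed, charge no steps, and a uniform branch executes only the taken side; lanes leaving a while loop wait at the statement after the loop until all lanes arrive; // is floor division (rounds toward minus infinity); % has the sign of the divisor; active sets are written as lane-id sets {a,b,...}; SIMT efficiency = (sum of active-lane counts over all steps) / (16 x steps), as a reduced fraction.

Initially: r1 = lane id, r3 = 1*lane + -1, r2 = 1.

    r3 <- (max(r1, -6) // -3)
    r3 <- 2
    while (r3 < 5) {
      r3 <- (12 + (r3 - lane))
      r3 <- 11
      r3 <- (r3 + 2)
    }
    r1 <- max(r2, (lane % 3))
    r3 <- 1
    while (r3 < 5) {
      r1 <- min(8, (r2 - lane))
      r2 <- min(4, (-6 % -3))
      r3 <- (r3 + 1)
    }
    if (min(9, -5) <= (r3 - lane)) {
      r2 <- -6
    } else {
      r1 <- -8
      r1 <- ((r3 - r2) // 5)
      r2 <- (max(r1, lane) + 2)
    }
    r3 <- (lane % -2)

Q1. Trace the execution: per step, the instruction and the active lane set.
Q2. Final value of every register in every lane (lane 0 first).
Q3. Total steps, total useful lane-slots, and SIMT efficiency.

step 0: r3 <- (max(r1, -6) // -3)    {0,1,2,3,4,5,6,7,8,9,10,11,12,13,14,15}
step 1: r3 <- 2                      {0,1,2,3,4,5,6,7,8,9,10,11,12,13,14,15}
step 2: eval (r3 < 5)                {0,1,2,3,4,5,6,7,8,9,10,11,12,13,14,15}
step 3: r3 <- (12 + (r3 - lane))     {0,1,2,3,4,5,6,7,8,9,10,11,12,13,14,15}
step 4: r3 <- 11                     {0,1,2,3,4,5,6,7,8,9,10,11,12,13,14,15}
step 5: r3 <- (r3 + 2)               {0,1,2,3,4,5,6,7,8,9,10,11,12,13,14,15}
step 6: eval (r3 < 5)                {0,1,2,3,4,5,6,7,8,9,10,11,12,13,14,15}
step 7: r1 <- max(r2, (lane % 3))    {0,1,2,3,4,5,6,7,8,9,10,11,12,13,14,15}
step 8: r3 <- 1                      {0,1,2,3,4,5,6,7,8,9,10,11,12,13,14,15}
step 9: eval (r3 < 5)                {0,1,2,3,4,5,6,7,8,9,10,11,12,13,14,15}
step 10: r1 <- min(8, (r2 - lane))    {0,1,2,3,4,5,6,7,8,9,10,11,12,13,14,15}
step 11: r2 <- min(4, (-6 % -3))      {0,1,2,3,4,5,6,7,8,9,10,11,12,13,14,15}
step 12: r3 <- (r3 + 1)               {0,1,2,3,4,5,6,7,8,9,10,11,12,13,14,15}
step 13: eval (r3 < 5)                {0,1,2,3,4,5,6,7,8,9,10,11,12,13,14,15}
step 14: r1 <- min(8, (r2 - lane))    {0,1,2,3,4,5,6,7,8,9,10,11,12,13,14,15}
step 15: r2 <- min(4, (-6 % -3))      {0,1,2,3,4,5,6,7,8,9,10,11,12,13,14,15}
step 16: r3 <- (r3 + 1)               {0,1,2,3,4,5,6,7,8,9,10,11,12,13,14,15}
step 17: eval (r3 < 5)                {0,1,2,3,4,5,6,7,8,9,10,11,12,13,14,15}
step 18: r1 <- min(8, (r2 - lane))    {0,1,2,3,4,5,6,7,8,9,10,11,12,13,14,15}
step 19: r2 <- min(4, (-6 % -3))      {0,1,2,3,4,5,6,7,8,9,10,11,12,13,14,15}
step 20: r3 <- (r3 + 1)               {0,1,2,3,4,5,6,7,8,9,10,11,12,13,14,15}
step 21: eval (r3 < 5)                {0,1,2,3,4,5,6,7,8,9,10,11,12,13,14,15}
step 22: r1 <- min(8, (r2 - lane))    {0,1,2,3,4,5,6,7,8,9,10,11,12,13,14,15}
step 23: r2 <- min(4, (-6 % -3))      {0,1,2,3,4,5,6,7,8,9,10,11,12,13,14,15}
step 24: r3 <- (r3 + 1)               {0,1,2,3,4,5,6,7,8,9,10,11,12,13,14,15}
step 25: eval (r3 < 5)                {0,1,2,3,4,5,6,7,8,9,10,11,12,13,14,15}
step 26: eval (min(9, -5) <= (r3 - lane)) {0,1,2,3,4,5,6,7,8,9,10,11,12,13,14,15}
step 27: r2 <- -6                     {0,1,2,3,4,5,6,7,8,9,10}
step 28: r1 <- -8                     {11,12,13,14,15}
step 29: r1 <- ((r3 - r2) // 5)       {11,12,13,14,15}
step 30: r2 <- (max(r1, lane) + 2)    {11,12,13,14,15}
step 31: r3 <- (lane % -2)            {0,1,2,3,4,5,6,7,8,9,10,11,12,13,14,15}

Answer: 32 steps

r1: 0,-1,-2,-3,-4,-5,-6,-7,-8,-9,-10,1,1,1,1,1
r3: 0,-1,0,-1,0,-1,0,-1,0,-1,0,-1,0,-1,0,-1
r2: -6,-6,-6,-6,-6,-6,-6,-6,-6,-6,-6,13,14,15,16,17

steps = 32; useful = 474; efficiency = 474/512 = 237/256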